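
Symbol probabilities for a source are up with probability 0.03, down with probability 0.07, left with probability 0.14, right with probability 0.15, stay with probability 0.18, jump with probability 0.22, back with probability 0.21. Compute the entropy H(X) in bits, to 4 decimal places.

2.6267 bits

H = −Σ pᵢ log₂ pᵢ.
−0.03·log₂(0.03) = 0.1518
−0.07·log₂(0.07) = 0.2686
−0.14·log₂(0.14) = 0.3971
−0.15·log₂(0.15) = 0.4105
−0.18·log₂(0.18) = 0.4453
−0.22·log₂(0.22) = 0.4806
−0.21·log₂(0.21) = 0.4728
Sum ≈ 2.6267 → 2.6267 bits.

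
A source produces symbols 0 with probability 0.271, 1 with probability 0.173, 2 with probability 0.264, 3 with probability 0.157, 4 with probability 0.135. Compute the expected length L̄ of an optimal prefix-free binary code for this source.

2.292 bits/symbol

Repeatedly combine the two least-probable nodes; the expected code length is the sum of the merged weights.
merge 27/200 + 157/1000 → 73/250
merge 173/1000 + 33/125 → 437/1000
merge 271/1000 + 73/250 → 563/1000
merge 437/1000 + 563/1000 → 1
L = 73/250 + 437/1000 + 563/1000 + 1 = 573/250 = 2.292 bits/symbol.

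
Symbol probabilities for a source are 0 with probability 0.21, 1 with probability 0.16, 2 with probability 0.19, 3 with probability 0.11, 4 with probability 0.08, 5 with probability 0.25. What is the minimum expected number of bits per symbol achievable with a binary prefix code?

Repeatedly combine the two least-probable nodes; the expected code length is the sum of the merged weights.
merge 2/25 + 11/100 → 19/100
merge 4/25 + 19/100 → 7/20
merge 19/100 + 21/100 → 2/5
merge 1/4 + 7/20 → 3/5
merge 2/5 + 3/5 → 1
L = 19/100 + 7/20 + 2/5 + 3/5 + 1 = 127/50 = 2.54 bits/symbol.

2.54 bits/symbol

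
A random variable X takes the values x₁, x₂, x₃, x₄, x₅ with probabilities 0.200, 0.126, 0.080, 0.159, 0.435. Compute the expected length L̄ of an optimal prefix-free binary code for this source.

Repeatedly combine the two least-probable nodes; the expected code length is the sum of the merged weights.
merge 2/25 + 63/500 → 103/500
merge 159/1000 + 1/5 → 359/1000
merge 103/500 + 359/1000 → 113/200
merge 87/200 + 113/200 → 1
L = 103/500 + 359/1000 + 113/200 + 1 = 213/100 = 2.13 bits/symbol.

2.13 bits/symbol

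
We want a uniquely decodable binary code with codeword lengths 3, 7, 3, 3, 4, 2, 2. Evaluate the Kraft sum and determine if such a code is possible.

0.9453125; yes

With common denominator 2^7 = 128: Σ 2^(−ℓᵢ) = 16/128 + 1/128 + 16/128 + 16/128 + 8/128 + 32/128 + 32/128 = 121/128 = 0.9453125.
Kraft's inequality requires Σ ≤ 1; here Σ = 0.9453125 ≤ 1, so such a prefix code exists.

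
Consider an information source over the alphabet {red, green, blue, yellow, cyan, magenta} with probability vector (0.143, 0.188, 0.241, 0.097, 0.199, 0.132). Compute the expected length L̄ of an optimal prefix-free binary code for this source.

Repeatedly combine the two least-probable nodes; the expected code length is the sum of the merged weights.
merge 97/1000 + 33/250 → 229/1000
merge 143/1000 + 47/250 → 331/1000
merge 199/1000 + 229/1000 → 107/250
merge 241/1000 + 331/1000 → 143/250
merge 107/250 + 143/250 → 1
L = 229/1000 + 331/1000 + 107/250 + 143/250 + 1 = 64/25 = 2.56 bits/symbol.

2.56 bits/symbol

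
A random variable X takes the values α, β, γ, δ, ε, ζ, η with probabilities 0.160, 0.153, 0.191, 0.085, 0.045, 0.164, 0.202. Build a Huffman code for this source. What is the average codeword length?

2.737 bits/symbol

Repeatedly combine the two least-probable nodes; the expected code length is the sum of the merged weights.
merge 9/200 + 17/200 → 13/100
merge 13/100 + 153/1000 → 283/1000
merge 4/25 + 41/250 → 81/250
merge 191/1000 + 101/500 → 393/1000
merge 283/1000 + 81/250 → 607/1000
merge 393/1000 + 607/1000 → 1
L = 13/100 + 283/1000 + 81/250 + 393/1000 + 607/1000 + 1 = 2737/1000 = 2.737 bits/symbol.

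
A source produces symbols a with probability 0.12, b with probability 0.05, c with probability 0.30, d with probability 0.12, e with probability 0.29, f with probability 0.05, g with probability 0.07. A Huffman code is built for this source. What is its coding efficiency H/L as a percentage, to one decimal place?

Entropy H = −Σ p log₂ p ≈ 2.4739 bits.
Huffman merges: 1/20+1/20→1/10; 7/100+1/10→17/100; 3/25+3/25→6/25; 17/100+6/25→41/100; 29/100+3/10→59/100; 41/100+59/100→1. L = 251/100 ≈ 2.5100.
Efficiency = H/L = 2.4739/2.5100 = 98.6%.

98.6%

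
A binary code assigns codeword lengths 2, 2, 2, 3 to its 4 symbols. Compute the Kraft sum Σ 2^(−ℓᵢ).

With common denominator 2^3 = 8: Σ 2^(−ℓᵢ) = 2/8 + 2/8 + 2/8 + 1/8 = 7/8 = 0.875.

0.875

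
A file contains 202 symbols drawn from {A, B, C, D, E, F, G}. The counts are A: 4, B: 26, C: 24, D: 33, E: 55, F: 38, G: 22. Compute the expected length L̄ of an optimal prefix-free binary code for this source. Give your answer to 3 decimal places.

2.668 bits/symbol

Probabilities are the counts divided by 202.
Repeatedly combine the two least-probable nodes; the expected code length is the sum of the merged weights.
merge 2/101 + 11/101 → 13/101
merge 12/101 + 13/101 → 25/101
merge 13/101 + 33/202 → 59/202
merge 19/101 + 25/101 → 44/101
merge 55/202 + 59/202 → 57/101
merge 44/101 + 57/101 → 1
L = 13/101 + 25/101 + 59/202 + 44/101 + 57/101 + 1 = 539/202 ≈ 2.668 bits/symbol.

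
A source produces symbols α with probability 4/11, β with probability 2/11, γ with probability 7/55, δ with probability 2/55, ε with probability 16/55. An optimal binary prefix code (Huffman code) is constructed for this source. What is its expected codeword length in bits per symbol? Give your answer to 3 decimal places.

Repeatedly combine the two least-probable nodes; the expected code length is the sum of the merged weights.
merge 2/55 + 7/55 → 9/55
merge 9/55 + 2/11 → 19/55
merge 16/55 + 19/55 → 7/11
merge 4/11 + 7/11 → 1
L = 9/55 + 19/55 + 7/11 + 1 = 118/55 ≈ 2.145 bits/symbol.

2.145 bits/symbol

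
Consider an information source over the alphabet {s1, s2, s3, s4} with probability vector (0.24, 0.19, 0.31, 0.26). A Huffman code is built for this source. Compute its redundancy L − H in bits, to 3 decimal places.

Entropy H = −Σ p log₂ p ≈ 1.9784 bits.
Huffman merges: 19/100+6/25→43/100; 13/50+31/100→57/100; 43/100+57/100→1. L = 2 ≈ 2.0000.
L − H = 2.0000 − 1.9784 = 0.022 bits.

0.022 bits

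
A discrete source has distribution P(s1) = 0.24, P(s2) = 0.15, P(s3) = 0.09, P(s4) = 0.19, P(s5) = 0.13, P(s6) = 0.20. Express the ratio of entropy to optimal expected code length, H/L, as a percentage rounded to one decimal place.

Entropy H = −Σ p log₂ p ≈ 2.5196 bits.
Huffman merges: 9/100+13/100→11/50; 3/20+19/100→17/50; 1/5+11/50→21/50; 6/25+17/50→29/50; 21/50+29/50→1. L = 64/25 ≈ 2.5600.
Efficiency = H/L = 2.5196/2.5600 = 98.4%.

98.4%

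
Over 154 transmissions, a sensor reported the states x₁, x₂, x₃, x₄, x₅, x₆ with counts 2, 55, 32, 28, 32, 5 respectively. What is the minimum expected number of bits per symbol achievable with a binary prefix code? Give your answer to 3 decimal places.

Probabilities are the counts divided by 154.
Repeatedly combine the two least-probable nodes; the expected code length is the sum of the merged weights.
merge 1/77 + 5/154 → 1/22
merge 1/22 + 2/11 → 5/22
merge 16/77 + 16/77 → 32/77
merge 5/22 + 5/14 → 45/77
merge 32/77 + 45/77 → 1
L = 1/22 + 5/22 + 32/77 + 45/77 + 1 = 25/11 ≈ 2.273 bits/symbol.

2.273 bits/symbol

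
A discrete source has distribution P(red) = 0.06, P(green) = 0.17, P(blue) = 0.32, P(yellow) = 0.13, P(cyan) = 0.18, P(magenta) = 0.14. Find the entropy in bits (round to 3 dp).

H = −Σ pᵢ log₂ pᵢ.
−0.06·log₂(0.06) = 0.2435
−0.17·log₂(0.17) = 0.4346
−0.32·log₂(0.32) = 0.5260
−0.13·log₂(0.13) = 0.3826
−0.18·log₂(0.18) = 0.4453
−0.14·log₂(0.14) = 0.3971
Sum ≈ 2.4292 → 2.429 bits.

2.429 bits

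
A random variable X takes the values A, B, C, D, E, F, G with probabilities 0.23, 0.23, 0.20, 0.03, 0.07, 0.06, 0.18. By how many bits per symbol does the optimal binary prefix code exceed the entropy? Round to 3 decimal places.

Entropy H = −Σ p log₂ p ≈ 2.5489 bits.
Huffman merges: 3/100+3/50→9/100; 7/100+9/100→4/25; 4/25+9/50→17/50; 1/5+23/100→43/100; 23/100+17/50→57/100; 43/100+57/100→1. L = 259/100 ≈ 2.5900.
L − H = 2.5900 − 2.5489 = 0.041 bits.

0.041 bits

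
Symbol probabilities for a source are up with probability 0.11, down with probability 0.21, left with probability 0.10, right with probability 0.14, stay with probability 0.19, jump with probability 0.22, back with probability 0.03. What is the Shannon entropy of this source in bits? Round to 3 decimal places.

2.640 bits

H = −Σ pᵢ log₂ pᵢ.
−0.11·log₂(0.11) = 0.3503
−0.21·log₂(0.21) = 0.4728
−0.10·log₂(0.10) = 0.3322
−0.14·log₂(0.14) = 0.3971
−0.19·log₂(0.19) = 0.4552
−0.22·log₂(0.22) = 0.4806
−0.03·log₂(0.03) = 0.1518
Sum ≈ 2.6400 → 2.640 bits.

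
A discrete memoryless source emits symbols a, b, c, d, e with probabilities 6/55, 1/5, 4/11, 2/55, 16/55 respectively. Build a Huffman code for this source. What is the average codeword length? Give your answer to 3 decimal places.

2.127 bits/symbol

Repeatedly combine the two least-probable nodes; the expected code length is the sum of the merged weights.
merge 2/55 + 6/55 → 8/55
merge 8/55 + 1/5 → 19/55
merge 16/55 + 19/55 → 7/11
merge 4/11 + 7/11 → 1
L = 8/55 + 19/55 + 7/11 + 1 = 117/55 ≈ 2.127 bits/symbol.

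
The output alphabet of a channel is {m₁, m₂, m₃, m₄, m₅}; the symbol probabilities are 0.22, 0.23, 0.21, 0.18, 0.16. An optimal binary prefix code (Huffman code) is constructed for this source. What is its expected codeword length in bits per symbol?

2.34 bits/symbol

Repeatedly combine the two least-probable nodes; the expected code length is the sum of the merged weights.
merge 4/25 + 9/50 → 17/50
merge 21/100 + 11/50 → 43/100
merge 23/100 + 17/50 → 57/100
merge 43/100 + 57/100 → 1
L = 17/50 + 43/100 + 57/100 + 1 = 117/50 = 2.34 bits/symbol.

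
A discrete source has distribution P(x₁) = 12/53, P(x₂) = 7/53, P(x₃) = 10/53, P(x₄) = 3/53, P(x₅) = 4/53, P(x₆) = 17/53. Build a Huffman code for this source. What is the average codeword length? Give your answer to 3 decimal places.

2.396 bits/symbol

Repeatedly combine the two least-probable nodes; the expected code length is the sum of the merged weights.
merge 3/53 + 4/53 → 7/53
merge 7/53 + 7/53 → 14/53
merge 10/53 + 12/53 → 22/53
merge 14/53 + 17/53 → 31/53
merge 22/53 + 31/53 → 1
L = 7/53 + 14/53 + 22/53 + 31/53 + 1 = 127/53 ≈ 2.396 bits/symbol.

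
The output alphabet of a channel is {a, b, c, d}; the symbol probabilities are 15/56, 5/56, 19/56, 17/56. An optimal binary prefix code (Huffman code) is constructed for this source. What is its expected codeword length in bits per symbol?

Repeatedly combine the two least-probable nodes; the expected code length is the sum of the merged weights.
merge 5/56 + 15/56 → 5/14
merge 17/56 + 19/56 → 9/14
merge 5/14 + 9/14 → 1
L = 5/14 + 9/14 + 1 = 2 bits/symbol.

2 bits/symbol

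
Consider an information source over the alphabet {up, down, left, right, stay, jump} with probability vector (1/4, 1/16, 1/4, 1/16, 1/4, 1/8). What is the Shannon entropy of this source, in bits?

2.375 bits

Each probability is a power of 1/2, so log₂(1/p) is an integer.
H = Σ p·log₂(1/p) = 1/4·2 + 1/16·4 + 1/4·2 + 1/16·4 + 1/4·2 + 1/8·3 = 2.375 bits.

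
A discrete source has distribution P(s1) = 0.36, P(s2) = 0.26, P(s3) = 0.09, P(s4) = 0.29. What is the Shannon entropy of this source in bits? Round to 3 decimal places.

H = −Σ pᵢ log₂ pᵢ.
−0.36·log₂(0.36) = 0.5306
−0.26·log₂(0.26) = 0.5053
−0.09·log₂(0.09) = 0.3127
−0.29·log₂(0.29) = 0.5179
Sum ≈ 1.8665 → 1.866 bits.

1.866 bits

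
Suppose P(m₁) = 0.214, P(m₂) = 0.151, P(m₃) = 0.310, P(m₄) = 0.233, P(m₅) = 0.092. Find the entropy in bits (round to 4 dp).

2.2180 bits

H = −Σ pᵢ log₂ pᵢ.
−0.214·log₂(0.214) = 0.4760
−0.151·log₂(0.151) = 0.4118
−0.310·log₂(0.310) = 0.5238
−0.233·log₂(0.233) = 0.4897
−0.092·log₂(0.092) = 0.3167
Sum ≈ 2.2180 → 2.2180 bits.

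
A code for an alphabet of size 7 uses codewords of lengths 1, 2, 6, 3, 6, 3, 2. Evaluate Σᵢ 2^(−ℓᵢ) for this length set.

1.28125

With common denominator 2^6 = 64: Σ 2^(−ℓᵢ) = 32/64 + 16/64 + 1/64 + 8/64 + 1/64 + 8/64 + 16/64 = 82/64 = 1.28125.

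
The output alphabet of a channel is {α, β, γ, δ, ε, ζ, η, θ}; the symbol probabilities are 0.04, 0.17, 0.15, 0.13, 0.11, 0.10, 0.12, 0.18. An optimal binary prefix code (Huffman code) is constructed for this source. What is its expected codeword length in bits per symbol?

2.96 bits/symbol

Repeatedly combine the two least-probable nodes; the expected code length is the sum of the merged weights.
merge 1/25 + 1/10 → 7/50
merge 11/100 + 3/25 → 23/100
merge 13/100 + 7/50 → 27/100
merge 3/20 + 17/100 → 8/25
merge 9/50 + 23/100 → 41/100
merge 27/100 + 8/25 → 59/100
merge 41/100 + 59/100 → 1
L = 7/50 + 23/100 + 27/100 + 8/25 + 41/100 + 59/100 + 1 = 74/25 = 2.96 bits/symbol.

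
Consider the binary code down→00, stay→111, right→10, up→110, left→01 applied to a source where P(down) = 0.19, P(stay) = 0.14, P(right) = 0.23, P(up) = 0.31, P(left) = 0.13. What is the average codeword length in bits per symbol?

2.45 bits/symbol

L̄ = Σ pᵢ·ℓᵢ = 0.19·2 + 0.14·3 + 0.23·2 + 0.31·3 + 0.13·2 = 2.45 bits/symbol.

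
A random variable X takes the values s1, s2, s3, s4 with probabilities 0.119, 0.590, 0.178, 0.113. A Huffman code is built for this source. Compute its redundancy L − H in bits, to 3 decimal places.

0.029 bits

Entropy H = −Σ p log₂ p ≈ 1.6132 bits.
Huffman merges: 113/1000+119/1000→29/125; 89/500+29/125→41/100; 41/100+59/100→1. L = 821/500 ≈ 1.6420.
L − H = 1.6420 − 1.6132 = 0.029 bits.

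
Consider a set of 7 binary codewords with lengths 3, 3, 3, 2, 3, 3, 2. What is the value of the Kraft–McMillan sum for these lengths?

With common denominator 2^3 = 8: Σ 2^(−ℓᵢ) = 1/8 + 1/8 + 1/8 + 2/8 + 1/8 + 1/8 + 2/8 = 9/8 = 1.125.

1.125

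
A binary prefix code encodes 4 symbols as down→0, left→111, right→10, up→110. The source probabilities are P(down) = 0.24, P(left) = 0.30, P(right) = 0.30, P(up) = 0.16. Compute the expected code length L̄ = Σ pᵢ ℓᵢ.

L̄ = Σ pᵢ·ℓᵢ = 0.24·1 + 0.30·3 + 0.30·2 + 0.16·3 = 2.22 bits/symbol.

2.22 bits/symbol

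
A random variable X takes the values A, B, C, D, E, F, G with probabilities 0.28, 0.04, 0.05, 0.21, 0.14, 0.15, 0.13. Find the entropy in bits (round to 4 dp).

2.5792 bits

H = −Σ pᵢ log₂ pᵢ.
−0.28·log₂(0.28) = 0.5142
−0.04·log₂(0.04) = 0.1858
−0.05·log₂(0.05) = 0.2161
−0.21·log₂(0.21) = 0.4728
−0.14·log₂(0.14) = 0.3971
−0.15·log₂(0.15) = 0.4105
−0.13·log₂(0.13) = 0.3826
Sum ≈ 2.5792 → 2.5792 bits.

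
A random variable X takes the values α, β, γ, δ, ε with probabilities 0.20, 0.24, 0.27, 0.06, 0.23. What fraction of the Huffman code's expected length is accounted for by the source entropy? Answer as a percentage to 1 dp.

97.3%

Entropy H = −Σ p log₂ p ≈ 2.1997 bits.
Huffman merges: 3/50+1/5→13/50; 23/100+6/25→47/100; 13/50+27/100→53/100; 47/100+53/100→1. L = 113/50 ≈ 2.2600.
Efficiency = H/L = 2.1997/2.2600 = 97.3%.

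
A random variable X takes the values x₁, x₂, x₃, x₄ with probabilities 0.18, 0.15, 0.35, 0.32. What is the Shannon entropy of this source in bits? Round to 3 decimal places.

H = −Σ pᵢ log₂ pᵢ.
−0.18·log₂(0.18) = 0.4453
−0.15·log₂(0.15) = 0.4105
−0.35·log₂(0.35) = 0.5301
−0.32·log₂(0.32) = 0.5260
Sum ≈ 1.9120 → 1.912 bits.

1.912 bits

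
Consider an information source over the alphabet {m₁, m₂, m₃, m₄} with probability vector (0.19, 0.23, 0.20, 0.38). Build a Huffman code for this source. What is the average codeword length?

2 bits/symbol

Repeatedly combine the two least-probable nodes; the expected code length is the sum of the merged weights.
merge 19/100 + 1/5 → 39/100
merge 23/100 + 19/50 → 61/100
merge 39/100 + 61/100 → 1
L = 39/100 + 61/100 + 1 = 2 bits/symbol.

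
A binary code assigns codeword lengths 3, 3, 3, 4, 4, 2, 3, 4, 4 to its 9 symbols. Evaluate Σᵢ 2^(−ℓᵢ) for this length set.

With common denominator 2^4 = 16: Σ 2^(−ℓᵢ) = 2/16 + 2/16 + 2/16 + 1/16 + 1/16 + 4/16 + 2/16 + 1/16 + 1/16 = 16/16 = 1.

1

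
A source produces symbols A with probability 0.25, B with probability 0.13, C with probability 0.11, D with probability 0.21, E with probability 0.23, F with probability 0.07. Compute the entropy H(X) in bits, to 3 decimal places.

2.462 bits

H = −Σ pᵢ log₂ pᵢ.
−0.25·log₂(0.25) = 0.5000
−0.13·log₂(0.13) = 0.3826
−0.11·log₂(0.11) = 0.3503
−0.21·log₂(0.21) = 0.4728
−0.23·log₂(0.23) = 0.4877
−0.07·log₂(0.07) = 0.2686
Sum ≈ 2.4620 → 2.462 bits.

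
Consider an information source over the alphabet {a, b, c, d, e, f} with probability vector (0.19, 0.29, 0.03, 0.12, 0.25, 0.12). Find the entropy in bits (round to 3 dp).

H = −Σ pᵢ log₂ pᵢ.
−0.19·log₂(0.19) = 0.4552
−0.29·log₂(0.29) = 0.5179
−0.03·log₂(0.03) = 0.1518
−0.12·log₂(0.12) = 0.3671
−0.25·log₂(0.25) = 0.5000
−0.12·log₂(0.12) = 0.3671
Sum ≈ 2.3590 → 2.359 bits.

2.359 bits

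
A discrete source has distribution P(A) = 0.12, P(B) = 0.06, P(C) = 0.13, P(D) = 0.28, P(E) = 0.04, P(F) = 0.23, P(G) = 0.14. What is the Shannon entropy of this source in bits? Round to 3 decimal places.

H = −Σ pᵢ log₂ pᵢ.
−0.12·log₂(0.12) = 0.3671
−0.06·log₂(0.06) = 0.2435
−0.13·log₂(0.13) = 0.3826
−0.28·log₂(0.28) = 0.5142
−0.04·log₂(0.04) = 0.1858
−0.23·log₂(0.23) = 0.4877
−0.14·log₂(0.14) = 0.3971
Sum ≈ 2.5780 → 2.578 bits.

2.578 bits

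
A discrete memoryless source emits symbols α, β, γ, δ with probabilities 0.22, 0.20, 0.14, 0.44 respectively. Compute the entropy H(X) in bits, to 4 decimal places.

1.8632 bits

H = −Σ pᵢ log₂ pᵢ.
−0.22·log₂(0.22) = 0.4806
−0.20·log₂(0.20) = 0.4644
−0.14·log₂(0.14) = 0.3971
−0.44·log₂(0.44) = 0.5211
Sum ≈ 1.8632 → 1.8632 bits.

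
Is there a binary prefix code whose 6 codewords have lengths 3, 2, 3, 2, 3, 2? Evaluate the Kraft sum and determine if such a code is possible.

With common denominator 2^3 = 8: Σ 2^(−ℓᵢ) = 1/8 + 2/8 + 1/8 + 2/8 + 1/8 + 2/8 = 9/8 = 1.125.
Kraft's inequality requires Σ ≤ 1; here Σ = 1.125 > 1, so no such prefix code exists.

1.125; no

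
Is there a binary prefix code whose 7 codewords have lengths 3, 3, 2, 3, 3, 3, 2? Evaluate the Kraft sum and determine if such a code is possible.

1.125; no

With common denominator 2^3 = 8: Σ 2^(−ℓᵢ) = 1/8 + 1/8 + 2/8 + 1/8 + 1/8 + 1/8 + 2/8 = 9/8 = 1.125.
Kraft's inequality requires Σ ≤ 1; here Σ = 1.125 > 1, so no such prefix code exists.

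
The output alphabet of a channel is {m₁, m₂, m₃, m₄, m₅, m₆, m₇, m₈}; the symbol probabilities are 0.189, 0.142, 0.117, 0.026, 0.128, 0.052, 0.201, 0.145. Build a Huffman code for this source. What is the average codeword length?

2.877 bits/symbol

Repeatedly combine the two least-probable nodes; the expected code length is the sum of the merged weights.
merge 13/500 + 13/250 → 39/500
merge 39/500 + 117/1000 → 39/200
merge 16/125 + 71/500 → 27/100
merge 29/200 + 189/1000 → 167/500
merge 39/200 + 201/1000 → 99/250
merge 27/100 + 167/500 → 151/250
merge 99/250 + 151/250 → 1
L = 39/500 + 39/200 + 27/100 + 167/500 + 99/250 + 151/250 + 1 = 2877/1000 = 2.877 bits/symbol.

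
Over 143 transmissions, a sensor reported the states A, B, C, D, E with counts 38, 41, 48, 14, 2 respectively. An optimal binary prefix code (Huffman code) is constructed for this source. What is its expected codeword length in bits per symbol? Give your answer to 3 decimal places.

2.112 bits/symbol

Probabilities are the counts divided by 143.
Repeatedly combine the two least-probable nodes; the expected code length is the sum of the merged weights.
merge 2/143 + 14/143 → 16/143
merge 16/143 + 38/143 → 54/143
merge 41/143 + 48/143 → 89/143
merge 54/143 + 89/143 → 1
L = 16/143 + 54/143 + 89/143 + 1 = 302/143 ≈ 2.112 bits/symbol.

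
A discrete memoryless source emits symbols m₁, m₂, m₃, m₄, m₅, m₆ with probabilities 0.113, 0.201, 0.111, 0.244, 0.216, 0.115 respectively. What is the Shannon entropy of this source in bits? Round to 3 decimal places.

2.506 bits

H = −Σ pᵢ log₂ pᵢ.
−0.113·log₂(0.113) = 0.3555
−0.201·log₂(0.201) = 0.4653
−0.111·log₂(0.111) = 0.3520
−0.244·log₂(0.244) = 0.4966
−0.216·log₂(0.216) = 0.4776
−0.115·log₂(0.115) = 0.3588
Sum ≈ 2.5057 → 2.506 bits.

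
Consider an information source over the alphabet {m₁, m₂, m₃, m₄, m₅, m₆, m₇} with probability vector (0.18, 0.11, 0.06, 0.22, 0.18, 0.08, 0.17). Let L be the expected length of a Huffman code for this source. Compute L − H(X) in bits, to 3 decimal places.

0.049 bits

Entropy H = −Σ p log₂ p ≈ 2.6911 bits.
Huffman merges: 3/50+2/25→7/50; 11/100+7/50→1/4; 17/100+9/50→7/20; 9/50+11/50→2/5; 1/4+7/20→3/5; 2/5+3/5→1. L = 137/50 ≈ 2.7400.
L − H = 2.7400 − 2.6911 = 0.049 bits.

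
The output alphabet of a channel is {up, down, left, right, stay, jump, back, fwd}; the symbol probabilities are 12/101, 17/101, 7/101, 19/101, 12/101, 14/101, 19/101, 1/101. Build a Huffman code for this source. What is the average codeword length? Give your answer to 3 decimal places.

Repeatedly combine the two least-probable nodes; the expected code length is the sum of the merged weights.
merge 1/101 + 7/101 → 8/101
merge 8/101 + 12/101 → 20/101
merge 12/101 + 14/101 → 26/101
merge 17/101 + 19/101 → 36/101
merge 19/101 + 20/101 → 39/101
merge 26/101 + 36/101 → 62/101
merge 39/101 + 62/101 → 1
L = 8/101 + 20/101 + 26/101 + 36/101 + 39/101 + 62/101 + 1 = 292/101 ≈ 2.891 bits/symbol.

2.891 bits/symbol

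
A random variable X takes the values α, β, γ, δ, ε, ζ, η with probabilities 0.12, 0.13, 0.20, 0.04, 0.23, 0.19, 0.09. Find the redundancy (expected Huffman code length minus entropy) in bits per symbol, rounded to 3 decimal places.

Entropy H = −Σ p log₂ p ≈ 2.6554 bits.
Huffman merges: 1/25+9/100→13/100; 3/25+13/100→1/4; 13/100+19/100→8/25; 1/5+23/100→43/100; 1/4+8/25→57/100; 43/100+57/100→1. L = 27/10 ≈ 2.7000.
L − H = 2.7000 − 2.6554 = 0.045 bits.

0.045 bits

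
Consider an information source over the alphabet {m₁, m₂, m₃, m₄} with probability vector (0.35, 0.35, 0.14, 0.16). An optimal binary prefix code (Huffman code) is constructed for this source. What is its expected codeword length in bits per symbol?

Repeatedly combine the two least-probable nodes; the expected code length is the sum of the merged weights.
merge 7/50 + 4/25 → 3/10
merge 3/10 + 7/20 → 13/20
merge 7/20 + 13/20 → 1
L = 3/10 + 13/20 + 1 = 39/20 = 1.95 bits/symbol.

1.95 bits/symbol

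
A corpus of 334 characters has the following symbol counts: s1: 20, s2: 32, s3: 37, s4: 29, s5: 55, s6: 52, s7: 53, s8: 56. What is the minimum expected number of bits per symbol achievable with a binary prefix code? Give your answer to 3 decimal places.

2.979 bits/symbol

Probabilities are the counts divided by 334.
Repeatedly combine the two least-probable nodes; the expected code length is the sum of the merged weights.
merge 10/167 + 29/334 → 49/334
merge 16/167 + 37/334 → 69/334
merge 49/334 + 26/167 → 101/334
merge 53/334 + 55/334 → 54/167
merge 28/167 + 69/334 → 125/334
merge 101/334 + 54/167 → 209/334
merge 125/334 + 209/334 → 1
L = 49/334 + 69/334 + 101/334 + 54/167 + 125/334 + 209/334 + 1 = 995/334 ≈ 2.979 bits/symbol.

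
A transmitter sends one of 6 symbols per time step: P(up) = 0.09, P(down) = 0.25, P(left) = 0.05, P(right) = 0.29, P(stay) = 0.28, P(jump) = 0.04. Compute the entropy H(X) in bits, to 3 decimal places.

H = −Σ pᵢ log₂ pᵢ.
−0.09·log₂(0.09) = 0.3127
−0.25·log₂(0.25) = 0.5000
−0.05·log₂(0.05) = 0.2161
−0.29·log₂(0.29) = 0.5179
−0.28·log₂(0.28) = 0.5142
−0.04·log₂(0.04) = 0.1858
Sum ≈ 2.2466 → 2.247 bits.

2.247 bits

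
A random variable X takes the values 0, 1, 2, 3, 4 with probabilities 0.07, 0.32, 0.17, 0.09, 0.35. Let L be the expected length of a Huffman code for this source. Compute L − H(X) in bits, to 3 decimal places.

Entropy H = −Σ p log₂ p ≈ 2.0719 bits.
Huffman merges: 7/100+9/100→4/25; 4/25+17/100→33/100; 8/25+33/100→13/20; 7/20+13/20→1. L = 107/50 ≈ 2.1400.
L − H = 2.1400 − 2.0719 = 0.068 bits.

0.068 bits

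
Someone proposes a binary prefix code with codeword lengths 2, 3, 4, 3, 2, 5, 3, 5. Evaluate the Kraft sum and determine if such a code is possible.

1; yes

With common denominator 2^5 = 32: Σ 2^(−ℓᵢ) = 8/32 + 4/32 + 2/32 + 4/32 + 8/32 + 1/32 + 4/32 + 1/32 = 32/32 = 1.
Kraft's inequality requires Σ ≤ 1; here Σ = 1 ≤ 1, so such a prefix code exists.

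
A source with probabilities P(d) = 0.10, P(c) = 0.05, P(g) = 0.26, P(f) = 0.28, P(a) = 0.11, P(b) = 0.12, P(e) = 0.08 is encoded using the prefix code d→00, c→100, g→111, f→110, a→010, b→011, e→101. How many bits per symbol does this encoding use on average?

L̄ = Σ pᵢ·ℓᵢ = 0.10·2 + 0.05·3 + 0.26·3 + 0.28·3 + 0.11·3 + 0.12·3 + 0.08·3 = 2.9 bits/symbol.

2.9 bits/symbol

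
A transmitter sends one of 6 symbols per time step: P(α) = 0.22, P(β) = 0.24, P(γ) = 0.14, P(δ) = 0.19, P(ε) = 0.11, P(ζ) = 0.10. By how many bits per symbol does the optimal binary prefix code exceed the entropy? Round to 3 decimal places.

Entropy H = −Σ p log₂ p ≈ 2.5095 bits.
Huffman merges: 1/10+11/100→21/100; 7/50+19/100→33/100; 21/100+11/50→43/100; 6/25+33/100→57/100; 43/100+57/100→1. L = 127/50 ≈ 2.5400.
L − H = 2.5400 − 2.5095 = 0.030 bits.

0.030 bits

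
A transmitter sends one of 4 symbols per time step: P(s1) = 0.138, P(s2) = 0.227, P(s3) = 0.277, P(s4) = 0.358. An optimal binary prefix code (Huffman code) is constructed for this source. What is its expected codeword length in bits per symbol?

Repeatedly combine the two least-probable nodes; the expected code length is the sum of the merged weights.
merge 69/500 + 227/1000 → 73/200
merge 277/1000 + 179/500 → 127/200
merge 73/200 + 127/200 → 1
L = 73/200 + 127/200 + 1 = 2 bits/symbol.

2 bits/symbol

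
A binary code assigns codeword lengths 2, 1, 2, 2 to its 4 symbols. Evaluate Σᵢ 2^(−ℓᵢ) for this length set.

With common denominator 2^2 = 4: Σ 2^(−ℓᵢ) = 1/4 + 2/4 + 1/4 + 1/4 = 5/4 = 1.25.

1.25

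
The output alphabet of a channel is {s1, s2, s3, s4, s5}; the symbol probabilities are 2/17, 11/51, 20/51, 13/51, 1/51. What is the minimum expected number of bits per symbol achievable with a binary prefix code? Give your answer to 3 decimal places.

Repeatedly combine the two least-probable nodes; the expected code length is the sum of the merged weights.
merge 1/51 + 2/17 → 7/51
merge 7/51 + 11/51 → 6/17
merge 13/51 + 6/17 → 31/51
merge 20/51 + 31/51 → 1
L = 7/51 + 6/17 + 31/51 + 1 = 107/51 ≈ 2.098 bits/symbol.

2.098 bits/symbol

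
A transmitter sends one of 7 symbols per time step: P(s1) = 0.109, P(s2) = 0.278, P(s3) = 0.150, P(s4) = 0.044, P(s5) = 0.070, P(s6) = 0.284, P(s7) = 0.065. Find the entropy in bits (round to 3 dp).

2.511 bits

H = −Σ pᵢ log₂ pᵢ.
−0.109·log₂(0.109) = 0.3485
−0.278·log₂(0.278) = 0.5134
−0.150·log₂(0.150) = 0.4105
−0.044·log₂(0.044) = 0.1983
−0.070·log₂(0.070) = 0.2686
−0.284·log₂(0.284) = 0.5158
−0.065·log₂(0.065) = 0.2563
Sum ≈ 2.5114 → 2.511 bits.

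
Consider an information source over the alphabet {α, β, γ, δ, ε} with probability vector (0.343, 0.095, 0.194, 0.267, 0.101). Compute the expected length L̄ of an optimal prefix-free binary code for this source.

Repeatedly combine the two least-probable nodes; the expected code length is the sum of the merged weights.
merge 19/200 + 101/1000 → 49/250
merge 97/500 + 49/250 → 39/100
merge 267/1000 + 343/1000 → 61/100
merge 39/100 + 61/100 → 1
L = 49/250 + 39/100 + 61/100 + 1 = 549/250 = 2.196 bits/symbol.

2.196 bits/symbol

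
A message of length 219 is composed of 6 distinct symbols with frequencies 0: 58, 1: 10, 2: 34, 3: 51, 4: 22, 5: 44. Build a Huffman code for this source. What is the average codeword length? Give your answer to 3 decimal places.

Probabilities are the counts divided by 219.
Repeatedly combine the two least-probable nodes; the expected code length is the sum of the merged weights.
merge 10/219 + 22/219 → 32/219
merge 32/219 + 34/219 → 22/73
merge 44/219 + 17/73 → 95/219
merge 58/219 + 22/73 → 124/219
merge 95/219 + 124/219 → 1
L = 32/219 + 22/73 + 95/219 + 124/219 + 1 = 536/219 ≈ 2.447 bits/symbol.

2.447 bits/symbol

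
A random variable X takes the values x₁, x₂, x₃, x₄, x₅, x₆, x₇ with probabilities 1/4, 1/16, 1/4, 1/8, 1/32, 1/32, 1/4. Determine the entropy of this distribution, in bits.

Each probability is a power of 1/2, so log₂(1/p) is an integer.
H = Σ p·log₂(1/p) = 1/4·2 + 1/16·4 + 1/4·2 + 1/8·3 + 1/32·5 + 1/32·5 + 1/4·2 = 2.4375 bits.

2.4375 bits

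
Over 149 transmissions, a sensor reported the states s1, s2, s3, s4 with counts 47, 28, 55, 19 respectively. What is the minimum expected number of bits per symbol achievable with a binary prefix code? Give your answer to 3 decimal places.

Probabilities are the counts divided by 149.
Repeatedly combine the two least-probable nodes; the expected code length is the sum of the merged weights.
merge 19/149 + 28/149 → 47/149
merge 47/149 + 47/149 → 94/149
merge 55/149 + 94/149 → 1
L = 47/149 + 94/149 + 1 = 290/149 ≈ 1.946 bits/symbol.

1.946 bits/symbol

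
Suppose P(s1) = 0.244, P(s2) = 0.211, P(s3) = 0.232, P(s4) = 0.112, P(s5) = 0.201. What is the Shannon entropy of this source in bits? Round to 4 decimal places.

2.2782 bits

H = −Σ pᵢ log₂ pᵢ.
−0.244·log₂(0.244) = 0.4966
−0.211·log₂(0.211) = 0.4736
−0.232·log₂(0.232) = 0.4890
−0.112·log₂(0.112) = 0.3537
−0.201·log₂(0.201) = 0.4653
Sum ≈ 2.2782 → 2.2782 bits.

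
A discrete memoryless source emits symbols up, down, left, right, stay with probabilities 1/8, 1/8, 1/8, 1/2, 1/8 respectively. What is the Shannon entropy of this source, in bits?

2 bits

Each probability is a power of 1/2, so log₂(1/p) is an integer.
H = Σ p·log₂(1/p) = 1/8·3 + 1/8·3 + 1/8·3 + 1/2·1 + 1/8·3 = 2 bits.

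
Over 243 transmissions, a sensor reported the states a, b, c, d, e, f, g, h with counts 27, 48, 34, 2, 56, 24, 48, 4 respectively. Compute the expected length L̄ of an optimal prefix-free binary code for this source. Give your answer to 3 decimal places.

2.720 bits/symbol

Probabilities are the counts divided by 243.
Repeatedly combine the two least-probable nodes; the expected code length is the sum of the merged weights.
merge 2/243 + 4/243 → 2/81
merge 2/81 + 8/81 → 10/81
merge 1/9 + 10/81 → 19/81
merge 34/243 + 16/81 → 82/243
merge 16/81 + 56/243 → 104/243
merge 19/81 + 82/243 → 139/243
merge 104/243 + 139/243 → 1
L = 2/81 + 10/81 + 19/81 + 82/243 + 104/243 + 139/243 + 1 = 661/243 ≈ 2.720 bits/symbol.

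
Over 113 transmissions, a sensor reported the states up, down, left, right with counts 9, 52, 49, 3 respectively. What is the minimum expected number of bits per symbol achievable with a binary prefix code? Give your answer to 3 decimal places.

1.646 bits/symbol

Probabilities are the counts divided by 113.
Repeatedly combine the two least-probable nodes; the expected code length is the sum of the merged weights.
merge 3/113 + 9/113 → 12/113
merge 12/113 + 49/113 → 61/113
merge 52/113 + 61/113 → 1
L = 12/113 + 61/113 + 1 = 186/113 ≈ 1.646 bits/symbol.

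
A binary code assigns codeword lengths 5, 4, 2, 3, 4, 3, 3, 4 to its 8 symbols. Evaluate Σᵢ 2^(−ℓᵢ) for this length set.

With common denominator 2^5 = 32: Σ 2^(−ℓᵢ) = 1/32 + 2/32 + 8/32 + 4/32 + 2/32 + 4/32 + 4/32 + 2/32 = 27/32 = 0.84375.

0.84375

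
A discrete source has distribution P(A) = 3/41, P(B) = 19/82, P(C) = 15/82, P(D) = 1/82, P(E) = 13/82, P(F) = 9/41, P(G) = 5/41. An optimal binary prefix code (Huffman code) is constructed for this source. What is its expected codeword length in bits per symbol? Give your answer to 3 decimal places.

2.634 bits/symbol

Repeatedly combine the two least-probable nodes; the expected code length is the sum of the merged weights.
merge 1/82 + 3/41 → 7/82
merge 7/82 + 5/41 → 17/82
merge 13/82 + 15/82 → 14/41
merge 17/82 + 9/41 → 35/82
merge 19/82 + 14/41 → 47/82
merge 35/82 + 47/82 → 1
L = 7/82 + 17/82 + 14/41 + 35/82 + 47/82 + 1 = 108/41 ≈ 2.634 bits/symbol.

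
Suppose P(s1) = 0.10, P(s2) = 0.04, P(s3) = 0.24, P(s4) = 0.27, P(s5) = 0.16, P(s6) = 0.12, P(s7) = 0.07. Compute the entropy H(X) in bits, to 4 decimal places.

H = −Σ pᵢ log₂ pᵢ.
−0.10·log₂(0.10) = 0.3322
−0.04·log₂(0.04) = 0.1858
−0.24·log₂(0.24) = 0.4941
−0.27·log₂(0.27) = 0.5100
−0.16·log₂(0.16) = 0.4230
−0.12·log₂(0.12) = 0.3671
−0.07·log₂(0.07) = 0.2686
Sum ≈ 2.5807 → 2.5807 bits.

2.5807 bits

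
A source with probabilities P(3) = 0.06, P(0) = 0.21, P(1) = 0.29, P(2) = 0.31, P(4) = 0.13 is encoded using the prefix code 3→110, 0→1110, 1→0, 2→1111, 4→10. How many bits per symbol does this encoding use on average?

L̄ = Σ pᵢ·ℓᵢ = 0.06·3 + 0.21·4 + 0.29·1 + 0.31·4 + 0.13·2 = 2.81 bits/symbol.

2.81 bits/symbol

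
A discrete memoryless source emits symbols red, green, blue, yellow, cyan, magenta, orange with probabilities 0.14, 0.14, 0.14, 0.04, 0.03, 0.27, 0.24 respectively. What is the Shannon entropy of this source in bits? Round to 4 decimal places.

H = −Σ pᵢ log₂ pᵢ.
−0.14·log₂(0.14) = 0.3971
−0.14·log₂(0.14) = 0.3971
−0.14·log₂(0.14) = 0.3971
−0.04·log₂(0.04) = 0.1858
−0.03·log₂(0.03) = 0.1518
−0.27·log₂(0.27) = 0.5100
−0.24·log₂(0.24) = 0.4941
Sum ≈ 2.5330 → 2.5330 bits.

2.5330 bits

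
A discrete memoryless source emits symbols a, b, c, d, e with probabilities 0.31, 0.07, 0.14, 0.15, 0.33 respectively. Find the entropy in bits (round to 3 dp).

2.128 bits

H = −Σ pᵢ log₂ pᵢ.
−0.31·log₂(0.31) = 0.5238
−0.07·log₂(0.07) = 0.2686
−0.14·log₂(0.14) = 0.3971
−0.15·log₂(0.15) = 0.4105
−0.33·log₂(0.33) = 0.5278
Sum ≈ 2.1278 → 2.128 bits.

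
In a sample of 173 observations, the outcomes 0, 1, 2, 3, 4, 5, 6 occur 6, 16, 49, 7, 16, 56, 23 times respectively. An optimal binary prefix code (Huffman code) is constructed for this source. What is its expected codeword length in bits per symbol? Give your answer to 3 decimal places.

Probabilities are the counts divided by 173.
Repeatedly combine the two least-probable nodes; the expected code length is the sum of the merged weights.
merge 6/173 + 7/173 → 13/173
merge 13/173 + 16/173 → 29/173
merge 16/173 + 23/173 → 39/173
merge 29/173 + 39/173 → 68/173
merge 49/173 + 56/173 → 105/173
merge 68/173 + 105/173 → 1
L = 13/173 + 29/173 + 39/173 + 68/173 + 105/173 + 1 = 427/173 ≈ 2.468 bits/symbol.

2.468 bits/symbol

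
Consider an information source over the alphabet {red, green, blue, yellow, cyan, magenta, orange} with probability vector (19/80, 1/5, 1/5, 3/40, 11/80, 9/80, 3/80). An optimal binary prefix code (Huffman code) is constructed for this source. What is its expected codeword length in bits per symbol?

2.675 bits/symbol

Repeatedly combine the two least-probable nodes; the expected code length is the sum of the merged weights.
merge 3/80 + 3/40 → 9/80
merge 9/80 + 9/80 → 9/40
merge 11/80 + 1/5 → 27/80
merge 1/5 + 9/40 → 17/40
merge 19/80 + 27/80 → 23/40
merge 17/40 + 23/40 → 1
L = 9/80 + 9/40 + 27/80 + 17/40 + 23/40 + 1 = 107/40 = 2.675 bits/symbol.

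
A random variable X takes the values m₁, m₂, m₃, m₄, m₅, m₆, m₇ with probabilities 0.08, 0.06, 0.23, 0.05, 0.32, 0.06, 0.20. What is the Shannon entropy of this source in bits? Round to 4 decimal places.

H = −Σ pᵢ log₂ pᵢ.
−0.08·log₂(0.08) = 0.2915
−0.06·log₂(0.06) = 0.2435
−0.23·log₂(0.23) = 0.4877
−0.05·log₂(0.05) = 0.2161
−0.32·log₂(0.32) = 0.5260
−0.06·log₂(0.06) = 0.2435
−0.20·log₂(0.20) = 0.4644
Sum ≈ 2.4728 → 2.4728 bits.

2.4728 bits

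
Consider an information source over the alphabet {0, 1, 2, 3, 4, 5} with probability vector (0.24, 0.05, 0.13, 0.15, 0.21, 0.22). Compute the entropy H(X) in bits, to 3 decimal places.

H = −Σ pᵢ log₂ pᵢ.
−0.24·log₂(0.24) = 0.4941
−0.05·log₂(0.05) = 0.2161
−0.13·log₂(0.13) = 0.3826
−0.15·log₂(0.15) = 0.4105
−0.21·log₂(0.21) = 0.4728
−0.22·log₂(0.22) = 0.4806
Sum ≈ 2.4568 → 2.457 bits.

2.457 bits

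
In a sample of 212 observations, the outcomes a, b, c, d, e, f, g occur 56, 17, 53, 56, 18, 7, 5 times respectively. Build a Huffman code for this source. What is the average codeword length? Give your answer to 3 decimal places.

2.415 bits/symbol

Probabilities are the counts divided by 212.
Repeatedly combine the two least-probable nodes; the expected code length is the sum of the merged weights.
merge 5/212 + 7/212 → 3/53
merge 3/53 + 17/212 → 29/212
merge 9/106 + 29/212 → 47/212
merge 47/212 + 1/4 → 25/53
merge 14/53 + 14/53 → 28/53
merge 25/53 + 28/53 → 1
L = 3/53 + 29/212 + 47/212 + 25/53 + 28/53 + 1 = 128/53 ≈ 2.415 bits/symbol.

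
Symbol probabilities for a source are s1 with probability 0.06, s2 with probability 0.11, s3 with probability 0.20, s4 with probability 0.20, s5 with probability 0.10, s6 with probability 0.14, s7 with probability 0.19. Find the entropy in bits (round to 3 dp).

H = −Σ pᵢ log₂ pᵢ.
−0.06·log₂(0.06) = 0.2435
−0.11·log₂(0.11) = 0.3503
−0.20·log₂(0.20) = 0.4644
−0.20·log₂(0.20) = 0.4644
−0.10·log₂(0.10) = 0.3322
−0.14·log₂(0.14) = 0.3971
−0.19·log₂(0.19) = 0.4552
Sum ≈ 2.7071 → 2.707 bits.

2.707 bits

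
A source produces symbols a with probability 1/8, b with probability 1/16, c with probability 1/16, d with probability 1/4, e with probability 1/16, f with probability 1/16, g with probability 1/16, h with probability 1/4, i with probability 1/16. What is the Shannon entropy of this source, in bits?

2.875 bits

Each probability is a power of 1/2, so log₂(1/p) is an integer.
H = Σ p·log₂(1/p) = 1/8·3 + 1/16·4 + 1/16·4 + 1/4·2 + 1/16·4 + 1/16·4 + 1/16·4 + 1/4·2 + 1/16·4 = 2.875 bits.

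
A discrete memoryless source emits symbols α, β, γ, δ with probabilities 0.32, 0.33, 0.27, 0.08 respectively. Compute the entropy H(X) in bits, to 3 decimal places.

1.855 bits

H = −Σ pᵢ log₂ pᵢ.
−0.32·log₂(0.32) = 0.5260
−0.33·log₂(0.33) = 0.5278
−0.27·log₂(0.27) = 0.5100
−0.08·log₂(0.08) = 0.2915
Sum ≈ 1.8554 → 1.855 bits.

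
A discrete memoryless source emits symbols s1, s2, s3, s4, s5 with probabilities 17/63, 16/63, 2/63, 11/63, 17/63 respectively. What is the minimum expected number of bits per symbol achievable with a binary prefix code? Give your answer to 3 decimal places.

2.206 bits/symbol

Repeatedly combine the two least-probable nodes; the expected code length is the sum of the merged weights.
merge 2/63 + 11/63 → 13/63
merge 13/63 + 16/63 → 29/63
merge 17/63 + 17/63 → 34/63
merge 29/63 + 34/63 → 1
L = 13/63 + 29/63 + 34/63 + 1 = 139/63 ≈ 2.206 bits/symbol.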